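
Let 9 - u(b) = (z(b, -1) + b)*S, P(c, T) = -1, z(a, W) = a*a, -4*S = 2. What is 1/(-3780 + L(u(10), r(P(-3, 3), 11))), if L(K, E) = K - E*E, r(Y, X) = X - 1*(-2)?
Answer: -1/3885 ≈ -0.00025740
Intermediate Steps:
S = -½ (S = -¼*2 = -½ ≈ -0.50000)
z(a, W) = a²
r(Y, X) = 2 + X (r(Y, X) = X + 2 = 2 + X)
u(b) = 9 + b/2 + b²/2 (u(b) = 9 - (b² + b)*(-1)/2 = 9 - (b + b²)*(-1)/2 = 9 - (-b/2 - b²/2) = 9 + (b/2 + b²/2) = 9 + b/2 + b²/2)
L(K, E) = K - E²
1/(-3780 + L(u(10), r(P(-3, 3), 11))) = 1/(-3780 + ((9 + (½)*10 + (½)*10²) - (2 + 11)²)) = 1/(-3780 + ((9 + 5 + (½)*100) - 1*13²)) = 1/(-3780 + ((9 + 5 + 50) - 1*169)) = 1/(-3780 + (64 - 169)) = 1/(-3780 - 105) = 1/(-3885) = -1/3885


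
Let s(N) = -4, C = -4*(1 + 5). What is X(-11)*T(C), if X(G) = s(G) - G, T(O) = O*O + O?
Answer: 3864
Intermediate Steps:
C = -24 (C = -4*6 = -24)
T(O) = O + O² (T(O) = O² + O = O + O²)
X(G) = -4 - G
X(-11)*T(C) = (-4 - 1*(-11))*(-24*(1 - 24)) = (-4 + 11)*(-24*(-23)) = 7*552 = 3864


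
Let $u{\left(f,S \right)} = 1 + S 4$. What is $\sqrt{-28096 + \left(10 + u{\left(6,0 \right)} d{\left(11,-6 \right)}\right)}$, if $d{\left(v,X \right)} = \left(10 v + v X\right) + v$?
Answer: $i \sqrt{28031} \approx 167.42 i$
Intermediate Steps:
$d{\left(v,X \right)} = 11 v + X v$ ($d{\left(v,X \right)} = \left(10 v + X v\right) + v = 11 v + X v$)
$u{\left(f,S \right)} = 1 + 4 S$
$\sqrt{-28096 + \left(10 + u{\left(6,0 \right)} d{\left(11,-6 \right)}\right)} = \sqrt{-28096 + \left(10 + \left(1 + 4 \cdot 0\right) 11 \left(11 - 6\right)\right)} = \sqrt{-28096 + \left(10 + \left(1 + 0\right) 11 \cdot 5\right)} = \sqrt{-28096 + \left(10 + 1 \cdot 55\right)} = \sqrt{-28096 + \left(10 + 55\right)} = \sqrt{-28096 + 65} = \sqrt{-28031} = i \sqrt{28031}$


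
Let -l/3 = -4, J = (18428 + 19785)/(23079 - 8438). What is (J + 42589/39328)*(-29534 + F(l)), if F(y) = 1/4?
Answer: -251200658899755/2303204992 ≈ -1.0907e+5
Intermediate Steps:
J = 38213/14641 ≈ 2.6100
l = 12 (l = -3*(-4) = 12)
F(y) = 1/4
(J + 42589/39328)*(-29534 + F(l)) = (38213/14641 + 42589/39328)*(-29534 + 1/4) = (38213/14641 + 42589*(1/39328))*(-118135/4) = (38213/14641 + 42589/39328)*(-118135/4) = (2126386413/575801248)*(-118135/4) = -251200658899755/2303204992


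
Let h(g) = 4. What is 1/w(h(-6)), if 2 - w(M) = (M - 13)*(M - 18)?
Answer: -1/124 ≈ -0.0080645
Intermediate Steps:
w(M) = 2 - (-18 + M)*(-13 + M) (w(M) = 2 - (M - 13)*(M - 18) = 2 - (-13 + M)*(-18 + M) = 2 - (-18 + M)*(-13 + M))
1/w(h(-6)) = 1/(-232 - 1*4² + 31*4) = 1/(-232 - 1*16 + 124) = 1/(-232 - 16 + 124) = 1/(-124) = -1/124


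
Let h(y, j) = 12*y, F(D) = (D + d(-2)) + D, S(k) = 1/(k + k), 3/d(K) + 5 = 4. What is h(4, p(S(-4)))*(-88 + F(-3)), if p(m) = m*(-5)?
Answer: -4656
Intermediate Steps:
d(K) = -3 (d(K) = 3/(-5 + 4) = 3/(-1) = 3*(-1) = -3)
S(k) = 1/(2*k)
p(m) = -5*m
F(D) = -3 + 2*D (F(D) = (D - 3) + D = (-3 + D) + D = -3 + 2*D)
h(4, p(S(-4)))*(-88 + F(-3)) = (12*4)*(-88 + (-3 + 2*(-3))) = 48*(-88 + (-3 - 6)) = 48*(-88 - 9) = 48*(-97) = -4656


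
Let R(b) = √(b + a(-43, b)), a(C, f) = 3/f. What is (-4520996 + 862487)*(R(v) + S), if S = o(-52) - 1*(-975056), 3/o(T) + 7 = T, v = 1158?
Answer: -210467806963209/59 - 3658509*√172537754/386 ≈ -3.5674e+12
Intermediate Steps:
R(b) = √(b + 3/b)
o(T) = 3/(-7 + T)
S = 57528301/59 (S = 3/(-7 - 52) - 1*(-975056) = 3/(-59) + 975056 = 3*(-1/59) + 975056 = -3/59 + 975056 = 57528301/59 ≈ 9.7506e+5)
(-4520996 + 862487)*(R(v) + S) = (-4520996 + 862487)*(√(1158 + 3/1158) + 57528301/59) = -3658509*(√(1158 + 3*(1/1158)) + 57528301/59) = -3658509*(√(1158 + 1/386) + 57528301/59) = -3658509*(√(446989/386) + 57528301/59) = -3658509*(√172537754/386 + 57528301/59) = -3658509*(57528301/59 + √172537754/386) = -210467806963209/59 - 3658509*√172537754/386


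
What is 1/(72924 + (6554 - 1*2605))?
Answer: 1/76873 ≈ 1.3008e-5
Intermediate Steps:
1/(72924 + (6554 - 1*2605)) = 1/(72924 + (6554 - 2605)) = 1/(72924 + 3949) = 1/76873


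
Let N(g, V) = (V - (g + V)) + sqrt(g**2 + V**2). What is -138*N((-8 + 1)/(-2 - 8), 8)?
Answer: 483/5 - 69*sqrt(6449)/5 ≈ -1011.6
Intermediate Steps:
N(g, V) = sqrt(V**2 + g**2) - g (N(g, V) = (V - (V + g)) + sqrt(V**2 + g**2) = (V + (-V - g)) + sqrt(V**2 + g**2) = -g + sqrt(V**2 + g**2) = sqrt(V**2 + g**2) - g)
-138*N((-8 + 1)/(-2 - 8), 8) = -138*(sqrt(8**2 + ((-8 + 1)/(-2 - 8))**2) - (-8 + 1)/(-2 - 8)) = -138*(sqrt(64 + (-7/(-10))**2) - (-7)/(-10)) = -138*(sqrt(64 + (-7*(-1/10))**2) - (-7)*(-1)/10) = -138*(sqrt(64 + (7/10)**2) - 1*7/10) = -138*(sqrt(64 + 49/100) - 7/10) = -138*(sqrt(6449/100) - 7/10) = -138*(sqrt(6449)/10 - 7/10) = -138*(-7/10 + sqrt(6449)/10) = 483/5 - 69*sqrt(6449)/5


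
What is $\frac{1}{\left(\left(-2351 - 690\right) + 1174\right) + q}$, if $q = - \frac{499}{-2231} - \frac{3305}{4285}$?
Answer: $- \frac{1911967}{3570689437} \approx -0.00053546$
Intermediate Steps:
$q = - \frac{1047048}{1911967}$ ($q = \left(-499\right) \left(- \frac{1}{2231}\right) - \frac{661}{857} = \frac{499}{2231} - \frac{661}{857} = - \frac{1047048}{1911967} \approx -0.54763$)
$\frac{1}{\left(\left(-2351 - 690\right) + 1174\right) + q} = \frac{1}{\left(\left(-2351 - 690\right) + 1174\right) - \frac{1047048}{1911967}} = \frac{1}{\left(-3041 + 1174\right) - \frac{1047048}{1911967}} = \frac{1}{-1867 - \frac{1047048}{1911967}} = \frac{1}{- \frac{3570689437}{1911967}} = - \frac{1911967}{3570689437}$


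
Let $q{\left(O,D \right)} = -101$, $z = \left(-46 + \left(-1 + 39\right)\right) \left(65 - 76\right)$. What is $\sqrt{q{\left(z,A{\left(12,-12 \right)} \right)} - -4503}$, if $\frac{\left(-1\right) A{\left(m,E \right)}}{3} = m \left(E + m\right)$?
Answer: $\sqrt{4402} \approx 66.348$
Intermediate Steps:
$A{\left(m,E \right)} = - 3 m \left(E + m\right)$
$z = 88$ ($z = \left(-46 + 38\right) \left(-11\right) = \left(-8\right) \left(-11\right) = 88$)
$\sqrt{q{\left(z,A{\left(12,-12 \right)} \right)} - -4503} = \sqrt{-101 - -4503} = \sqrt{-101 + \left(-1940 + 6443\right)} = \sqrt{-101 + 4503} = \sqrt{4402}$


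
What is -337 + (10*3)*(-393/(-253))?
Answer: -73471/253 ≈ -290.40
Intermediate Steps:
-337 + (10*3)*(-393/(-253)) = -337 + 30*(-393*(-1/253)) = -337 + 30*(393/253) = -337 + 11790/253 = -73471/253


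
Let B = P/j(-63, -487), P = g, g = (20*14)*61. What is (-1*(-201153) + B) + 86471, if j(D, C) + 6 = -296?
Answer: 43422684/151 ≈ 2.8757e+5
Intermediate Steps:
j(D, C) = -302 (j(D, C) = -6 - 296 = -302)
g = 17080 (g = 280*61 = 17080)
P = 17080
B = -8540/151 (B = 17080/(-302) = 17080*(-1/302) = -8540/151 ≈ -56.556)
(-1*(-201153) + B) + 86471 = (-1*(-201153) - 8540/151) + 86471 = (201153 - 8540/151) + 86471 = 30365563/151 + 86471 = 43422684/151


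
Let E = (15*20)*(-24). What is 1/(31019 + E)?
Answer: 1/23819 ≈ 4.1983e-5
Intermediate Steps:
E = -7200 (E = 300*(-24) = -7200)
1/(31019 + E) = 1/(31019 - 7200) = 1/23819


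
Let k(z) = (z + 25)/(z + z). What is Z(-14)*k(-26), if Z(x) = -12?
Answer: -3/13 ≈ -0.23077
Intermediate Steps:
k(z) = (25 + z)/(2*z) (k(z) = (25 + z)/((2*z)) = (25 + z)*(1/(2*z)) = (25 + z)/(2*z))
Z(-14)*k(-26) = -6*(25 - 26)/(-26) = -6*(-1)*(-1)/26 = -12*1/52 = -3/13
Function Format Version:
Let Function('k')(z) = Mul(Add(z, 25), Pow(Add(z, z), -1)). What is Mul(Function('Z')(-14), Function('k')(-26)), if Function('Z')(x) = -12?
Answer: Rational(-3, 13) ≈ -0.23077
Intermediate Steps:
Function('k')(z) = Mul(Rational(1, 2), Pow(z, -1), Add(25, z)) (Function('k')(z) = Mul(Add(25, z), Pow(Mul(2, z), -1)) = Mul(Add(25, z), Mul(Rational(1, 2), Pow(z, -1))) = Mul(Rational(1, 2), Pow(z, -1), Add(25, z)))
Mul(Function('Z')(-14), Function('k')(-26)) = Mul(-12, Mul(Rational(1, 2), Pow(-26, -1), Add(25, -26))) = Mul(-12, Mul(Rational(1, 2), Rational(-1, 26), -1)) = Mul(-12, Rational(1, 52)) = Rational(-3, 13)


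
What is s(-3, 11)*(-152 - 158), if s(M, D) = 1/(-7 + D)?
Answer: -155/2 ≈ -77.500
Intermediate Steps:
s(-3, 11)*(-152 - 158) = (-152 - 158)/(-7 + 11) = -310/4 = (¼)*(-310) = -155/2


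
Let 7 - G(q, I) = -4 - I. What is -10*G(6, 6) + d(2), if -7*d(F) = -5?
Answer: -1185/7 ≈ -169.29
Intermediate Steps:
d(F) = 5/7 (d(F) = -⅐*(-5) = 5/7)
G(q, I) = 11 + I (G(q, I) = 7 - (-4 - I) = 7 + (4 + I) = 11 + I)
-10*G(6, 6) + d(2) = -10*(11 + 6) + 5/7 = -10*17 + 5/7 = -170 + 5/7 = -1185/7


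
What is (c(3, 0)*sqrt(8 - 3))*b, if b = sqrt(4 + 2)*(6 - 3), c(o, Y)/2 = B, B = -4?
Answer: -24*sqrt(30) ≈ -131.45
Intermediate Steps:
c(o, Y) = -8 (c(o, Y) = 2*(-4) = -8)
b = 3*sqrt(6) (b = sqrt(6)*3 = 3*sqrt(6) ≈ 7.3485)
(c(3, 0)*sqrt(8 - 3))*b = (-8*sqrt(8 - 3))*(3*sqrt(6)) = (-8*sqrt(5))*(3*sqrt(6)) = -24*sqrt(30)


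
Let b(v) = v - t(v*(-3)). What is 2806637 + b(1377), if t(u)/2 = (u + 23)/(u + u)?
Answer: 11599901726/4131 ≈ 2.8080e+6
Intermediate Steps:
t(u) = (23 + u)/u (t(u) = 2*((u + 23)/(u + u)) = 2*((23 + u)/((2*u))) = 2*((23 + u)*(1/(2*u))) = 2*((23 + u)/(2*u)) = (23 + u)/u)
b(v) = v + (23 - 3*v)/(3*v) (b(v) = v - (23 + v*(-3))/(v*(-3)) = v - (23 - 3*v)/((-3*v)) = v - (-1/(3*v))*(23 - 3*v) = v - (-1)*(23 - 3*v)/(3*v) = v + (23 - 3*v)/(3*v))
2806637 + b(1377) = 2806637 + (-1 + 1377 + (23/3)/1377) = 2806637 + (-1 + 1377 + (23/3)*(1/1377)) = 2806637 + (-1 + 1377 + 23/4131) = 2806637 + 5684279/4131 = 11599901726/4131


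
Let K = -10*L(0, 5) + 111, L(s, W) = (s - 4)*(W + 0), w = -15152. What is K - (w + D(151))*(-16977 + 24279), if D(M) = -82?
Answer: 111238979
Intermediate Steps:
L(s, W) = W*(-4 + s) (L(s, W) = (-4 + s)*W = W*(-4 + s))
K = 311 (K = -50*(-4 + 0) + 111 = -50*(-4) + 111 = -10*(-20) + 111 = 200 + 111 = 311)
K - (w + D(151))*(-16977 + 24279) = 311 - (-15152 - 82)*(-16977 + 24279) = 311 - (-15234)*7302 = 311 - 1*(-111238668) = 311 + 111238668 = 111238979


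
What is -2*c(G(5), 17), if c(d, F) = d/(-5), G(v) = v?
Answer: 2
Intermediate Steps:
c(d, F) = -d/5 (c(d, F) = d*(-⅕) = -d/5)
-2*c(G(5), 17) = -(-2)*5/5 = -2*(-1) = 2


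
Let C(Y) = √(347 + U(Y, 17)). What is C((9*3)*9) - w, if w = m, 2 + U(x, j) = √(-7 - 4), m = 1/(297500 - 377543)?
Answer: 1/80043 + √(345 + I*√11) ≈ 18.574 + 0.08928*I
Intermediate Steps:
m = -1/80043 (m = 1/(-80043) = -1/80043 ≈ -1.2493e-5)
U(x, j) = -2 + I*√11 (U(x, j) = -2 + √(-7 - 4) = -2 + √(-11) = -2 + I*√11)
C(Y) = √(345 + I*√11) (C(Y) = √(347 + (-2 + I*√11)) = √(345 + I*√11))
w = -1/80043 ≈ -1.2493e-5
C((9*3)*9) - w = √(345 + I*√11) - 1*(-1/80043) = √(345 + I*√11) + 1/80043 = 1/80043 + √(345 + I*√11)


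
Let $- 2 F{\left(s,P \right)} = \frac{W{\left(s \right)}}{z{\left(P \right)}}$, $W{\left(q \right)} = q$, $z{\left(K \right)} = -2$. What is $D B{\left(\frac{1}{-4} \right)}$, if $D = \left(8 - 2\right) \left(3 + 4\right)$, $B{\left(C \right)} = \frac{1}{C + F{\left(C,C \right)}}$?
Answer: $- \frac{672}{5} \approx -134.4$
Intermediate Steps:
$F{\left(s,P \right)} = \frac{s}{4}$ ($F{\left(s,P \right)} = - \frac{s \frac{1}{-2}}{2} = - \frac{s \left(- \frac{1}{2}\right)}{2} = - \frac{\left(- \frac{1}{2}\right) s}{2} = \frac{s}{4}$)
$B{\left(C \right)} = \frac{4}{5 C}$ ($B{\left(C \right)} = \frac{1}{C + \frac{C}{4}} = \frac{1}{\frac{5}{4} C} = \frac{4}{5 C}$)
$D = 42$ ($D = 6 \cdot 7 = 42$)
$D B{\left(\frac{1}{-4} \right)} = 42 \frac{4}{5 \frac{1}{-4}} = 42 \frac{4}{5 \left(- \frac{1}{4}\right)} = 42 \cdot \frac{4}{5} \left(-4\right) = 42 \left(- \frac{16}{5}\right) = - \frac{672}{5}$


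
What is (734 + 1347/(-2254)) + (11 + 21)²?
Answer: 3961185/2254 ≈ 1757.4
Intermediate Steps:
(734 + 1347/(-2254)) + (11 + 21)² = (734 + 1347*(-1/2254)) + 32² = (734 - 1347/2254) + 1024 = 1653089/2254 + 1024 = 3961185/2254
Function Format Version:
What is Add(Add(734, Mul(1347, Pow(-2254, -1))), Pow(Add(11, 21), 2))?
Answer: Rational(3961185, 2254) ≈ 1757.4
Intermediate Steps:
Add(Add(734, Mul(1347, Pow(-2254, -1))), Pow(Add(11, 21), 2)) = Add(Add(734, Mul(1347, Rational(-1, 2254))), Pow(32, 2)) = Add(Add(734, Rational(-1347, 2254)), 1024) = Add(Rational(1653089, 2254), 1024) = Rational(3961185, 2254)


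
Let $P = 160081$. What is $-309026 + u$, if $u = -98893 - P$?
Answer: $-568000$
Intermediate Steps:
$u = -258974$ ($u = -98893 - 160081 = -258974$)
$-309026 + u = -309026 - 258974 = -568000$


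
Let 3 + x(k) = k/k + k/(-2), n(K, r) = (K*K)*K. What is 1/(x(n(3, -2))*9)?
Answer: -2/279 ≈ -0.0071685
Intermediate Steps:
n(K, r) = K³ (n(K, r) = K²*K = K³)
x(k) = -2 - k/2 (x(k) = -3 + (k/k + k/(-2)) = -3 + (1 + k*(-½)) = -3 + (1 - k/2) = -2 - k/2)
1/(x(n(3, -2))*9) = 1/((-2 - ½*3³)*9) = 1/((-2 - ½*27)*9) = 1/((-2 - 27/2)*9) = 1/(-31/2*9) = 1/(-279/2) = -2/279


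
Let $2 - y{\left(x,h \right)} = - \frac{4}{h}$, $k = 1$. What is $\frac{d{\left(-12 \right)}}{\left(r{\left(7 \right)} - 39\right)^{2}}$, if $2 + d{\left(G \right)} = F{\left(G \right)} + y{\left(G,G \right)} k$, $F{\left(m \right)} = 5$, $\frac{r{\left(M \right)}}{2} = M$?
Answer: $\frac{14}{1875} \approx 0.0074667$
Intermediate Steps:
$r{\left(M \right)} = 2 M$
$y{\left(x,h \right)} = 2 + \frac{4}{h}$ ($y{\left(x,h \right)} = 2 - - \frac{4}{h} = 2 + \frac{4}{h}$)
$d{\left(G \right)} = 5 + \frac{4}{G}$ ($d{\left(G \right)} = -2 + \left(5 + \left(2 + \frac{4}{G}\right) 1\right) = -2 + \left(5 + \left(2 + \frac{4}{G}\right)\right) = -2 + \left(7 + \frac{4}{G}\right) = 5 + \frac{4}{G}$)
$\frac{d{\left(-12 \right)}}{\left(r{\left(7 \right)} - 39\right)^{2}} = \frac{5 + \frac{4}{-12}}{\left(2 \cdot 7 - 39\right)^{2}} = \frac{5 + 4 \left(- \frac{1}{12}\right)}{\left(14 - 39\right)^{2}} = \frac{5 - \frac{1}{3}}{\left(-25\right)^{2}} = \frac{14}{3 \cdot 625} = \frac{14}{3} \cdot \frac{1}{625} = \frac{14}{1875}$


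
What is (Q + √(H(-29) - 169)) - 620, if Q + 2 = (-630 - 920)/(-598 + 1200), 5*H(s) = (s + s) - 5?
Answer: -187997/301 + 2*I*√1135/5 ≈ -624.58 + 13.476*I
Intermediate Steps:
H(s) = -1 + 2*s/5 (H(s) = ((s + s) - 5)/5 = (2*s - 5)/5 = (-5 + 2*s)/5 = -1 + 2*s/5)
Q = -1377/301 (Q = -2 + (-630 - 920)/(-598 + 1200) = -2 - 1550/602 = -2 - 1550*1/602 = -2 - 775/301 = -1377/301 ≈ -4.5748)
(Q + √(H(-29) - 169)) - 620 = (-1377/301 + √((-1 + (⅖)*(-29)) - 169)) - 620 = (-1377/301 + √((-1 - 58/5) - 169)) - 620 = (-1377/301 + √(-63/5 - 169)) - 620 = (-1377/301 + √(-908/5)) - 620 = (-1377/301 + 2*I*√1135/5) - 620 = -187997/301 + 2*I*√1135/5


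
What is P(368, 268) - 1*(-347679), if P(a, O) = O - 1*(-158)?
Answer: 348105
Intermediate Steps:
P(a, O) = 158 + O (P(a, O) = O + 158 = 158 + O)
P(368, 268) - 1*(-347679) = (158 + 268) - 1*(-347679) = 426 + 347679 = 348105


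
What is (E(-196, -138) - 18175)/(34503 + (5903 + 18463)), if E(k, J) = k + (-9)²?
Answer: -590/1899 ≈ -0.31069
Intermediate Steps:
E(k, J) = 81 + k (E(k, J) = k + 81 = 81 + k)
(E(-196, -138) - 18175)/(34503 + (5903 + 18463)) = ((81 - 196) - 18175)/(34503 + (5903 + 18463)) = (-115 - 18175)/(34503 + 24366) = -18290/58869 = -18290*1/58869 = -590/1899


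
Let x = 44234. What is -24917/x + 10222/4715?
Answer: 334676293/208563310 ≈ 1.6047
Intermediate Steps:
-24917/x + 10222/4715 = -24917/44234 + 10222/4715 = 334676293/208563310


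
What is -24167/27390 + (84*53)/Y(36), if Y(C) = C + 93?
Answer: 3600689/107070 ≈ 33.629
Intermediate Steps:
Y(C) = 93 + C
-24167/27390 + (84*53)/Y(36) = -24167/27390 + (84*53)/(93 + 36) = -24167*1/27390 + 4452/129 = -2197/2490 + 4452*(1/129) = -2197/2490 + 1484/43 = 3600689/107070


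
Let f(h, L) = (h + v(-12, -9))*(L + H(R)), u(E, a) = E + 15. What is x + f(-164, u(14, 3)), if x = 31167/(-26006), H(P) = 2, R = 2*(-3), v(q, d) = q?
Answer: -141919903/26006 ≈ -5457.2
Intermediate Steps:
R = -6
u(E, a) = 15 + E
f(h, L) = (-12 + h)*(2 + L) (f(h, L) = (h - 12)*(L + 2) = (-12 + h)*(2 + L))
x = -31167/26006 (x = 31167*(-1/26006) = -31167/26006 ≈ -1.1985)
x + f(-164, u(14, 3)) = -31167/26006 + (-24 - 12*(15 + 14) + 2*(-164) + (15 + 14)*(-164)) = -31167/26006 + (-24 - 12*29 - 328 + 29*(-164)) = -31167/26006 + (-24 - 348 - 328 - 4756) = -31167/26006 - 5456 = -141919903/26006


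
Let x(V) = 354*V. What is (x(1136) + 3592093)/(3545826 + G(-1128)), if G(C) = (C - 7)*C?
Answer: 3994237/4826106 ≈ 0.82763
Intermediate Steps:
G(C) = C*(-7 + C) (G(C) = (-7 + C)*C = C*(-7 + C))
(x(1136) + 3592093)/(3545826 + G(-1128)) = (354*1136 + 3592093)/(3545826 - 1128*(-7 - 1128)) = (402144 + 3592093)/(3545826 - 1128*(-1135)) = 3994237/(3545826 + 1280280) = 3994237/4826106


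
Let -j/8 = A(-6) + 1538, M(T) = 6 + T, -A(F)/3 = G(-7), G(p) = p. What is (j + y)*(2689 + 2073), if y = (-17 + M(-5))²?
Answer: -58172592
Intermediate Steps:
A(F) = 21 (A(F) = -3*(-7) = 21)
y = 256 (y = (-17 + (6 - 5))² = (-17 + 1)² = (-16)² = 256)
j = -12472 (j = -8*(21 + 1538) = -8*1559 = -12472)
(j + y)*(2689 + 2073) = (-12472 + 256)*(2689 + 2073) = -12216*4762 = -58172592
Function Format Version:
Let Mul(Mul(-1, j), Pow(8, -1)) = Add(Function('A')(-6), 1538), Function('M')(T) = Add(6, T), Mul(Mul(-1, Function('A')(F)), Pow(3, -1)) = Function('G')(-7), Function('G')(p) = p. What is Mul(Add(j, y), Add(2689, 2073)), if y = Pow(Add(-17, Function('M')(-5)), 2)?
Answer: -58172592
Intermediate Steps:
Function('A')(F) = 21 (Function('A')(F) = Mul(-3, -7) = 21)
y = 256 (y = Pow(Add(-17, Add(6, -5)), 2) = Pow(Add(-17, 1), 2) = Pow(-16, 2) = 256)
j = -12472 (j = Mul(-8, Add(21, 1538)) = Mul(-8, 1559) = -12472)
Mul(Add(j, y), Add(2689, 2073)) = Mul(Add(-12472, 256), Add(2689, 2073)) = Mul(-12216, 4762) = -58172592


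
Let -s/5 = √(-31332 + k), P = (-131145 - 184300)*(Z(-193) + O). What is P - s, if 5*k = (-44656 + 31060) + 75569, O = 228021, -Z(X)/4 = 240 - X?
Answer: -71381733605 + I*√473435 ≈ -7.1382e+10 + 688.07*I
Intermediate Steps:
Z(X) = -960 + 4*X (Z(X) = -4*(240 - X) = -960 + 4*X)
P = -71381733605 (P = (-131145 - 184300)*((-960 + 4*(-193)) + 228021) = -315445*((-960 - 772) + 228021) = -315445*(-1732 + 228021) = -315445*226289 = -71381733605)
k = 61973/5 (k = ((-44656 + 31060) + 75569)/5 = (-13596 + 75569)/5 = (⅕)*61973 = 61973/5 ≈ 12395.)
s = -I*√473435 (s = -5*√(-31332 + 61973/5) = -I*√473435 ≈ -688.07*I)
P - s = -71381733605 - (-1)*I*√473435 = -71381733605 + I*√473435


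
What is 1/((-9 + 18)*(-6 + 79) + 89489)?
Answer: 1/90146 ≈ 1.1093e-5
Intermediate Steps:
1/((-9 + 18)*(-6 + 79) + 89489) = 1/(9*73 + 89489) = 1/(657 + 89489) = 1/90146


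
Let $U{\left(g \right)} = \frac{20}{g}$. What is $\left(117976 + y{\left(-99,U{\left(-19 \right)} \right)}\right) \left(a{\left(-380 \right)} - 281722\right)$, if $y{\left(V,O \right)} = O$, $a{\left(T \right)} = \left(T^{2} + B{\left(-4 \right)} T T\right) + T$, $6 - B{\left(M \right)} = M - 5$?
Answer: $\frac{4546478646152}{19} \approx 2.3929 \cdot 10^{11}$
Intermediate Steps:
$B{\left(M \right)} = 11 - M$ ($B{\left(M \right)} = 6 - \left(M - 5\right) = 6 - \left(-5 + M\right) = 11 - M$)
$a{\left(T \right)} = T + 16 T^{2}$ ($a{\left(T \right)} = \left(T^{2} + \left(11 - -4\right) T T\right) + T = \left(T^{2} + \left(11 + 4\right) T T\right) + T = \left(T^{2} + 15 T T\right) + T = \left(T^{2} + 15 T^{2}\right) + T = 16 T^{2} + T = T + 16 T^{2}$)
$\left(117976 + y{\left(-99,U{\left(-19 \right)} \right)}\right) \left(a{\left(-380 \right)} - 281722\right) = \left(117976 + \frac{20}{-19}\right) \left(- 380 \left(1 + 16 \left(-380\right)\right) - 281722\right) = \left(117976 + 20 \left(- \frac{1}{19}\right)\right) \left(- 380 \left(1 - 6080\right) - 281722\right) = \left(117976 - \frac{20}{19}\right) \left(\left(-380\right) \left(-6079\right) - 281722\right) = \frac{2241524 \left(2310020 - 281722\right)}{19} = \frac{2241524}{19} \cdot 2028298 = \frac{4546478646152}{19}$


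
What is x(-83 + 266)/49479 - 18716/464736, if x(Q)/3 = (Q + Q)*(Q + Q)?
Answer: 15486373157/1916222712 ≈ 8.0817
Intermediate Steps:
x(Q) = 12*Q² (x(Q) = 3*((Q + Q)*(Q + Q)) = 3*((2*Q)*(2*Q)) = 3*(4*Q²) = 12*Q²)
x(-83 + 266)/49479 - 18716/464736 = (12*(-83 + 266)²)/49479 - 18716/464736 = (12*183²)*(1/49479) - 18716*1/464736 = (12*33489)*(1/49479) - 4679/116184 = 401868*(1/49479) - 4679/116184 = 133956/16493 - 4679/116184 = 15486373157/1916222712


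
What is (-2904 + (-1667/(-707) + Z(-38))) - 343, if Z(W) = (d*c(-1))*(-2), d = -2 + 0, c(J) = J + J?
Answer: -2299618/707 ≈ -3252.6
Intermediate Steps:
c(J) = 2*J
d = -2
Z(W) = -8 (Z(W) = -4*(-1)*(-2) = -2*(-2)*(-2) = 4*(-2) = -8)
(-2904 + (-1667/(-707) + Z(-38))) - 343 = (-2904 + (-1667/(-707) - 8)) - 343 = (-2904 + (-1667*(-1/707) - 8)) - 343 = (-2904 + (1667/707 - 8)) - 343 = (-2904 - 3989/707) - 343 = -2057117/707 - 343 = -2299618/707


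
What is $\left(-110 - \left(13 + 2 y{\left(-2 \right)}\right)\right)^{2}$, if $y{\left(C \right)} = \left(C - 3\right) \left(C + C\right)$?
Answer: $26569$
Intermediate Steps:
$y{\left(C \right)} = 2 C \left(-3 + C\right)$ ($y{\left(C \right)} = \left(-3 + C\right) 2 C = 2 C \left(-3 + C\right)$)
$\left(-110 - \left(13 + 2 y{\left(-2 \right)}\right)\right)^{2} = \left(-110 - \left(13 + 2 \cdot 2 \left(-2\right) \left(-3 - 2\right)\right)\right)^{2} = \left(-110 - \left(13 + 2 \cdot 2 \left(-2\right) \left(-5\right)\right)\right)^{2} = \left(-110 - 53\right)^{2} = \left(-163\right)^{2} = 26569$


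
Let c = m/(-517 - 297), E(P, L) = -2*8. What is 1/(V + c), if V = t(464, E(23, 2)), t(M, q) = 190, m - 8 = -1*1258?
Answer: 407/77955 ≈ 0.0052210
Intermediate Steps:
E(P, L) = -16
m = -1250 (m = 8 - 1*1258 = 8 - 1258 = -1250)
c = 625/407 (c = -1250/(-517 - 297) = -1250/(-814) = -1/814*(-1250) = 625/407 ≈ 1.5356)
V = 190
1/(V + c) = 1/(190 + 625/407) = 1/(77955/407) = 407/77955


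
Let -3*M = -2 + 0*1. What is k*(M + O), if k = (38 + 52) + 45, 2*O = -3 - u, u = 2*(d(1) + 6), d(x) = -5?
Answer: -495/2 ≈ -247.50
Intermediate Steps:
u = 2 (u = 2*(-5 + 6) = 2*1 = 2)
O = -5/2 (O = (-3 - 1*2)/2 = (-3 - 2)/2 = (½)*(-5) = -5/2 ≈ -2.5000)
k = 135 (k = 90 + 45 = 135)
M = ⅔ (M = -(-2 + 0*1)/3 = -(-2 + 0)/3 = -⅓*(-2) = ⅔ ≈ 0.66667)
k*(M + O) = 135*(⅔ - 5/2) = 135*(-11/6) = -495/2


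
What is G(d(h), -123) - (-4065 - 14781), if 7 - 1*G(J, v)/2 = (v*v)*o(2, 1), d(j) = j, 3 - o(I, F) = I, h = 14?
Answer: -11398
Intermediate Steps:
o(I, F) = 3 - I
G(J, v) = 14 - 2*v² (G(J, v) = 14 - 2*v*v*(3 - 1*2) = 14 - 2*v²*(3 - 2) = 14 - 2*v²)
G(d(h), -123) - (-4065 - 14781) = (14 - 2*(-123)²) - (-4065 - 14781) = (14 - 2*15129) - 1*(-18846) = (14 - 30258) + 18846 = -30244 + 18846 = -11398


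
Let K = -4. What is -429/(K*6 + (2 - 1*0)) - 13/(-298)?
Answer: 2912/149 ≈ 19.544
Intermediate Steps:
-429/(K*6 + (2 - 1*0)) - 13/(-298) = -429/(-4*6 + (2 - 1*0)) - 13/(-298) = -429/(-24 + (2 + 0)) - 13*(-1/298) = -429/(-24 + 2) + 13/298 = -429/(-22) + 13/298 = -429*(-1/22) + 13/298 = 39/2 + 13/298 = 2912/149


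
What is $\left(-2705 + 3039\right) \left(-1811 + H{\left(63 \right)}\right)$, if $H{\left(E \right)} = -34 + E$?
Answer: $-595188$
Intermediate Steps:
$\left(-2705 + 3039\right) \left(-1811 + H{\left(63 \right)}\right) = \left(-2705 + 3039\right) \left(-1811 + \left(-34 + 63\right)\right) = 334 \left(-1811 + 29\right) = 334 \left(-1782\right) = -595188$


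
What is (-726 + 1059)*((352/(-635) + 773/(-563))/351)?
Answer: -8498049/4647565 ≈ -1.8285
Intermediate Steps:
(-726 + 1059)*((352/(-635) + 773/(-563))/351) = 333*((352*(-1/635) + 773*(-1/563))*(1/351)) = 333*((-352/635 - 773/563)*(1/351)) = 333*(-689031/357505*1/351) = 333*(-76559/13942695) = -8498049/4647565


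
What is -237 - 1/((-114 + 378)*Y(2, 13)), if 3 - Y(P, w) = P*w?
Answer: -1439063/6072 ≈ -237.00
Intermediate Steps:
Y(P, w) = 3 - P*w
-237 - 1/((-114 + 378)*Y(2, 13)) = -237 - 1/((-114 + 378)*(3 - 1*2*13)) = -237 - 1/(264*(3 - 26)) = -237 - 1/(264*(-23)) = -237 - (-1)/(264*23) = -237 - 1*(-1/6072) = -237 + 1/6072 = -1439063/6072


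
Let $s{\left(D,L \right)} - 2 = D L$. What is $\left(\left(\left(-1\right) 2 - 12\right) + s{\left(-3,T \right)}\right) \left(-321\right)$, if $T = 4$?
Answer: $7704$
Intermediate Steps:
$s{\left(D,L \right)} = 2 + D L$
$\left(\left(\left(-1\right) 2 - 12\right) + s{\left(-3,T \right)}\right) \left(-321\right) = \left(\left(\left(-1\right) 2 - 12\right) + \left(2 - 12\right)\right) \left(-321\right) = \left(\left(-2 - 12\right) + \left(2 - 12\right)\right) \left(-321\right) = \left(-14 - 10\right) \left(-321\right) = \left(-24\right) \left(-321\right) = 7704$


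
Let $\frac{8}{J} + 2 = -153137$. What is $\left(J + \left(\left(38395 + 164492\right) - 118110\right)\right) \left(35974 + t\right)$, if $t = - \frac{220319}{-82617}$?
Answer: $\frac{38588171038196783615}{12651884763} \approx 3.05 \cdot 10^{9}$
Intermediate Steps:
$J = - \frac{8}{153139}$ ($J = \frac{8}{-2 - 153137} = \frac{8}{-153139} = 8 \left(- \frac{1}{153139}\right) = - \frac{8}{153139} \approx -5.224 \cdot 10^{-5}$)
$t = \frac{220319}{82617}$ ($t = \left(-220319\right) \left(- \frac{1}{82617}\right) = \frac{220319}{82617} \approx 2.6668$)
$\left(J + \left(\left(38395 + 164492\right) - 118110\right)\right) \left(35974 + t\right) = \left(- \frac{8}{153139} + \left(\left(38395 + 164492\right) - 118110\right)\right) \left(35974 + \frac{220319}{82617}\right) = \left(- \frac{8}{153139} + \left(202887 - 118110\right)\right) \frac{2972284277}{82617} = \left(- \frac{8}{153139} + 84777\right) \frac{2972284277}{82617} = \frac{12982664995}{153139} \cdot \frac{2972284277}{82617} = \frac{38588171038196783615}{12651884763}$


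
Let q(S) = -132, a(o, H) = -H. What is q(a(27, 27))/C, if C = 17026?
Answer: -66/8513 ≈ -0.0077529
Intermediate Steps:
q(a(27, 27))/C = -132/17026 = -132*1/17026 = -66/8513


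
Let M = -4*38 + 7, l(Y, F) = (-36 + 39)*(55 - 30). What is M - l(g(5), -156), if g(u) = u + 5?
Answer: -220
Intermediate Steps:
g(u) = 5 + u
l(Y, F) = 75 (l(Y, F) = 3*25 = 75)
M = -145 (M = -152 + 7 = -145)
M - l(g(5), -156) = -145 - 1*75 = -145 - 75 = -220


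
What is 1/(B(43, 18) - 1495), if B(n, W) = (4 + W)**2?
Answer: -1/1011 ≈ -0.00098912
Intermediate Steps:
1/(B(43, 18) - 1495) = 1/((4 + 18)**2 - 1495) = 1/(22**2 - 1495) = 1/(484 - 1495) = 1/(-1011) = -1/1011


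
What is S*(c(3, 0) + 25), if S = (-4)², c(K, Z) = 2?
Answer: 432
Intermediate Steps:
S = 16
S*(c(3, 0) + 25) = 16*(2 + 25) = 16*27 = 432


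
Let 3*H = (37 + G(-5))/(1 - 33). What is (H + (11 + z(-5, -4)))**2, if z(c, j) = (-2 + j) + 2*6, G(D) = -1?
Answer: 17689/64 ≈ 276.39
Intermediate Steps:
z(c, j) = 10 + j (z(c, j) = (-2 + j) + 12 = 10 + j)
H = -3/8 (H = ((37 - 1)/(1 - 33))/3 = (36/(-32))/3 = (36*(-1/32))/3 = (1/3)*(-9/8) = -3/8 ≈ -0.37500)
(H + (11 + z(-5, -4)))**2 = (-3/8 + (11 + (10 - 4)))**2 = (-3/8 + (11 + 6))**2 = (-3/8 + 17)**2 = (133/8)**2 = 17689/64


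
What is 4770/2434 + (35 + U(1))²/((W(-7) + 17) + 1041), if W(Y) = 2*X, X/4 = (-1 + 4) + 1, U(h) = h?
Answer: 2088441/663265 ≈ 3.1487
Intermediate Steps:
X = 16 (X = 4*((-1 + 4) + 1) = 4*(3 + 1) = 4*4 = 16)
W(Y) = 32 (W(Y) = 2*16 = 32)
4770/2434 + (35 + U(1))²/((W(-7) + 17) + 1041) = 4770/2434 + (35 + 1)²/((32 + 17) + 1041) = 4770*(1/2434) + 36²/(49 + 1041) = 2385/1217 + 1296/1090 = 2385/1217 + 1296*(1/1090) = 2385/1217 + 648/545 = 2088441/663265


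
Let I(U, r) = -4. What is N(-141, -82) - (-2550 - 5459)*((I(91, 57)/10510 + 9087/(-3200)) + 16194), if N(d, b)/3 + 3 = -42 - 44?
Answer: 436122061671347/3363200 ≈ 1.2967e+8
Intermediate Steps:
N(d, b) = -267 (N(d, b) = -9 + 3*(-42 - 44) = -9 + 3*(-86) = -9 - 258 = -267)
N(-141, -82) - (-2550 - 5459)*((I(91, 57)/10510 + 9087/(-3200)) + 16194) = -267 - (-2550 - 5459)*((-4/10510 + 9087/(-3200)) + 16194) = -267 - (-8009)*((-4*1/10510 + 9087*(-1/3200)) + 16194) = -267 - (-8009)*((-2/5255 - 9087/3200) + 16194) = -267 - (-8009)*(-9551717/3363200 + 16194) = -267 - (-8009)*54454109083/3363200 = -267 - 1*(-436122959645747/3363200) = -267 + 436122959645747/3363200 = 436122061671347/3363200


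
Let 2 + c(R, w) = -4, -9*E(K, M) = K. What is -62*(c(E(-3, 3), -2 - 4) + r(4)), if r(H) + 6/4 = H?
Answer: 217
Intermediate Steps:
E(K, M) = -K/9
c(R, w) = -6 (c(R, w) = -2 - 4 = -6)
r(H) = -3/2 + H
-62*(c(E(-3, 3), -2 - 4) + r(4)) = -62*(-6 + (-3/2 + 4)) = -62*(-6 + 5/2) = -62*(-7/2) = 217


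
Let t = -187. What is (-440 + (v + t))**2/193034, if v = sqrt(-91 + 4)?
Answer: (627 - I*sqrt(87))**2/193034 ≈ 2.0361 - 0.060593*I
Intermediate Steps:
v = I*sqrt(87) (v = sqrt(-87) = I*sqrt(87) ≈ 9.3274*I)
(-440 + (v + t))**2/193034 = (-440 + (I*sqrt(87) - 187))**2/193034 = (-440 + (-187 + I*sqrt(87)))**2*(1/193034) = (-627 + I*sqrt(87))**2*(1/193034) = (-627 + I*sqrt(87))**2/193034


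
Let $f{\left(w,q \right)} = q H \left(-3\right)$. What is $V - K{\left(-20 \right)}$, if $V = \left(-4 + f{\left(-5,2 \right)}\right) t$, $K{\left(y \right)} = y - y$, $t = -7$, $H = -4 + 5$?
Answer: $70$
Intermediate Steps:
$H = 1$
$K{\left(y \right)} = 0$
$f{\left(w,q \right)} = - 3 q$ ($f{\left(w,q \right)} = q 1 \left(-3\right) = q \left(-3\right) = - 3 q$)
$V = 70$ ($V = \left(-4 - 6\right) \left(-7\right) = \left(-10\right) \left(-7\right) = 70$)
$V - K{\left(-20 \right)} = 70 - 0 = 70 + 0 = 70$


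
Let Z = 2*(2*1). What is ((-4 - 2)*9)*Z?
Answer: -216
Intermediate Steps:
Z = 4 (Z = 2*2 = 4)
((-4 - 2)*9)*Z = ((-4 - 2)*9)*4 = -6*9*4 = -54*4 = -216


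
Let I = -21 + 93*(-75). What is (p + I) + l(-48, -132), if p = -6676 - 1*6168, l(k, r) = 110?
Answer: -19730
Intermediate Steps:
I = -6996 (I = -21 - 6975 = -6996)
p = -12844 (p = -6676 - 6168 = -12844)
(p + I) + l(-48, -132) = (-12844 - 6996) + 110 = -19840 + 110 = -19730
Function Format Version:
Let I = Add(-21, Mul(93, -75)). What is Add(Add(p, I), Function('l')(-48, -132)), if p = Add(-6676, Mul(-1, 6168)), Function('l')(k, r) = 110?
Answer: -19730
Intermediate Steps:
I = -6996 (I = Add(-21, -6975) = -6996)
p = -12844 (p = Add(-6676, -6168) = -12844)
Add(Add(p, I), Function('l')(-48, -132)) = Add(Add(-12844, -6996), 110) = Add(-19840, 110) = -19730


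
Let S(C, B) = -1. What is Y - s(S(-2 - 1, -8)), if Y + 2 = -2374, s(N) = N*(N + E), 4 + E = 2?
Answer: -2379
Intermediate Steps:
E = -2 (E = -4 + 2 = -2)
s(N) = N*(-2 + N) (s(N) = N*(N - 2) = N*(-2 + N))
Y = -2376 (Y = -2 - 2374 = -2376)
Y - s(S(-2 - 1, -8)) = -2376 - (-1)*(-2 - 1) = -2376 - (-1)*(-3) = -2376 - 1*3 = -2376 - 3 = -2379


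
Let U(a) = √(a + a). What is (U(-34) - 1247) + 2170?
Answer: 923 + 2*I*√17 ≈ 923.0 + 8.2462*I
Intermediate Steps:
U(a) = √2*√a (U(a) = √(2*a) = √2*√a)
(U(-34) - 1247) + 2170 = (√2*√(-34) - 1247) + 2170 = (√2*(I*√34) - 1247) + 2170 = (2*I*√17 - 1247) + 2170 = (-1247 + 2*I*√17) + 2170 = 923 + 2*I*√17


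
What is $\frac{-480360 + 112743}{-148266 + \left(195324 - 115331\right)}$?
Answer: $\frac{367617}{68273} \approx 5.3845$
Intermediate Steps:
$\frac{-480360 + 112743}{-148266 + \left(195324 - 115331\right)} = - \frac{367617}{-148266 + \left(195324 - 115331\right)} = - \frac{367617}{-148266 + 79993} = - \frac{367617}{-68273} = \left(-367617\right) \left(- \frac{1}{68273}\right) = \frac{367617}{68273}$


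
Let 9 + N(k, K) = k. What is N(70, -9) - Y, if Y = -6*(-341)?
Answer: -1985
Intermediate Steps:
N(k, K) = -9 + k
Y = 2046
N(70, -9) - Y = (-9 + 70) - 1*2046 = 61 - 2046 = -1985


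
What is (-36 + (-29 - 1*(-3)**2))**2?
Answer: 5476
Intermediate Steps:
(-36 + (-29 - 1*(-3)**2))**2 = (-36 + (-29 - 1*9))**2 = (-36 + (-29 - 9))**2 = (-36 - 38)**2 = (-74)**2 = 5476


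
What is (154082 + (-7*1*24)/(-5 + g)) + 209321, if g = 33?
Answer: 363397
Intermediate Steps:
(154082 + (-7*1*24)/(-5 + g)) + 209321 = (154082 + (-7*1*24)/(-5 + 33)) + 209321 = (154082 - 7*24/28) + 209321 = (154082 - 168*1/28) + 209321 = (154082 - 6) + 209321 = 154076 + 209321 = 363397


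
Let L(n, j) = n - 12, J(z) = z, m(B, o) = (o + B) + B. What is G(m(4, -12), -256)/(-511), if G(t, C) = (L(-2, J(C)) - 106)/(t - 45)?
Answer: -120/25039 ≈ -0.0047925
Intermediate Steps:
m(B, o) = o + 2*B (m(B, o) = (B + o) + B = o + 2*B)
L(n, j) = -12 + n
G(t, C) = -120/(-45 + t) (G(t, C) = ((-12 - 2) - 106)/(t - 45) = (-14 - 106)/(-45 + t) = -120/(-45 + t))
G(m(4, -12), -256)/(-511) = -120/(-45 + (-12 + 2*4))/(-511) = -120/(-45 + (-12 + 8))*(-1/511) = -120/(-45 - 4)*(-1/511) = -120/(-49)*(-1/511) = -120*(-1/49)*(-1/511) = (120/49)*(-1/511) = -120/25039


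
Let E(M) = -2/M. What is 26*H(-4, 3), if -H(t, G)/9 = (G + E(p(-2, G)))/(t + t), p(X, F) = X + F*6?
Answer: 2691/32 ≈ 84.094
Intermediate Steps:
p(X, F) = X + 6*F
H(t, G) = -9*(G - 2/(-2 + 6*G))/(2*t) (H(t, G) = -9*(G - 2/(-2 + 6*G))/(t + t) = -9*(G - 2/(-2 + 6*G))/(2*t))
26*H(-4, 3) = 26*((9/2)*(1 - 1*3*(-1 + 3*3))/(-4*(-1 + 3*3))) = 26*((9/2)*(-¼)*(1 - 1*3*(-1 + 9))/(-1 + 9)) = 26*((9/2)*(-¼)*(1 - 1*3*8)/8) = 26*((9/2)*(-¼)*(⅛)*(1 - 24)) = 26*((9/2)*(-¼)*(⅛)*(-23)) = 26*(207/64) = 2691/32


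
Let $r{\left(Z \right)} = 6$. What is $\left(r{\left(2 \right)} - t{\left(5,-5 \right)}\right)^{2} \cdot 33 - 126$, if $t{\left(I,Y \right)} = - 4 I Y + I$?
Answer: $323307$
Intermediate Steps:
$t{\left(I,Y \right)} = I - 4 I Y$ ($t{\left(I,Y \right)} = - 4 I Y + I = I - 4 I Y$)
$\left(r{\left(2 \right)} - t{\left(5,-5 \right)}\right)^{2} \cdot 33 - 126 = \left(6 - 5 \left(1 - -20\right)\right)^{2} \cdot 33 - 126 = \left(6 - 5 \left(1 + 20\right)\right)^{2} \cdot 33 - 126 = \left(6 - 5 \cdot 21\right)^{2} \cdot 33 - 126 = \left(6 - 105\right)^{2} \cdot 33 - 126 = \left(-99\right)^{2} \cdot 33 - 126 = 9801 \cdot 33 - 126 = 323433 - 126 = 323307$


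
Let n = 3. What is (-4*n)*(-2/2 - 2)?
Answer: 36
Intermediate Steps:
(-4*n)*(-2/2 - 2) = (-4*3)*(-2/2 - 2) = -12*(-2*½ - 2) = -12*(-1 - 2) = -12*(-3) = 36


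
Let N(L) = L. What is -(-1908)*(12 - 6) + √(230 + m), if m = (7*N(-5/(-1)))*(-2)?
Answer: 11448 + 4*√10 ≈ 11461.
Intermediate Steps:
m = -70 (m = (7*(-5/(-1)))*(-2) = (7*(-5*(-1)))*(-2) = (7*5)*(-2) = 35*(-2) = -70)
-(-1908)*(12 - 6) + √(230 + m) = -(-1908)*(12 - 6) + √(230 - 70) = -(-1908)*6 + √160 = -212*(-54) + 4*√10 = 11448 + 4*√10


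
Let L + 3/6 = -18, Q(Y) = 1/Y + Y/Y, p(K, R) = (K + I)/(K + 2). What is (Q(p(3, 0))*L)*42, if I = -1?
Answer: -5439/2 ≈ -2719.5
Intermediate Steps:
p(K, R) = (-1 + K)/(2 + K) (p(K, R) = (K - 1)/(K + 2) = (-1 + K)/(2 + K))
Q(Y) = 1 + 1/Y (Q(Y) = 1/Y + 1 = 1 + 1/Y)
L = -37/2 (L = -1/2 - 18 = -37/2 ≈ -18.500)
(Q(p(3, 0))*L)*42 = (((1 + (-1 + 3)/(2 + 3))/(((-1 + 3)/(2 + 3))))*(-37/2))*42 = (((1 + 2/5)/((2/5)))*(-37/2))*42 = (((1 + (1/5)*2)/(((1/5)*2)))*(-37/2))*42 = (((1 + 2/5)/(2/5))*(-37/2))*42 = (((5/2)*(7/5))*(-37/2))*42 = ((7/2)*(-37/2))*42 = -259/4*42 = -5439/2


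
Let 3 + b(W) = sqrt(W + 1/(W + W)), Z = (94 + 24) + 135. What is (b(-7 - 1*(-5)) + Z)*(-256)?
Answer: -64000 - 384*I ≈ -64000.0 - 384.0*I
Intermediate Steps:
Z = 253 (Z = 118 + 135 = 253)
b(W) = -3 + sqrt(W + 1/(2*W)) (b(W) = -3 + sqrt(W + 1/(W + W)) = -3 + sqrt(W + 1/(2*W)))
(b(-7 - 1*(-5)) + Z)*(-256) = ((-3 + sqrt(2/(-7 - 1*(-5)) + 4*(-7 - 1*(-5)))/2) + 253)*(-256) = ((-3 + sqrt(2/(-7 + 5) + 4*(-7 + 5))/2) + 253)*(-256) = ((-3 + sqrt(2/(-2) + 4*(-2))/2) + 253)*(-256) = ((-3 + sqrt(2*(-1/2) - 8)/2) + 253)*(-256) = ((-3 + sqrt(-1 - 8)/2) + 253)*(-256) = ((-3 + sqrt(-9)/2) + 253)*(-256) = ((-3 + (3*I)/2) + 253)*(-256) = ((-3 + 3*I/2) + 253)*(-256) = (250 + 3*I/2)*(-256) = -64000 - 384*I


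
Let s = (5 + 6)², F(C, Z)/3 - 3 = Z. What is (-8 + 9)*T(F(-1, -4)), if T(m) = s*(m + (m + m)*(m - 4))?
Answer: 4719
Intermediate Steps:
F(C, Z) = 9 + 3*Z
s = 121 (s = 11² = 121)
T(m) = 121*m + 242*m*(-4 + m) (T(m) = 121*(m + (m + m)*(m - 4)) = 121*(m + (2*m)*(-4 + m)) = 121*(m + 2*m*(-4 + m)) = 121*m + 242*m*(-4 + m))
(-8 + 9)*T(F(-1, -4)) = (-8 + 9)*(121*(9 + 3*(-4))*(-7 + 2*(9 + 3*(-4)))) = 1*(121*(9 - 12)*(-7 + 2*(9 - 12))) = 1*(121*(-3)*(-7 + 2*(-3))) = 1*(121*(-3)*(-7 - 6)) = 1*(121*(-3)*(-13)) = 1*4719 = 4719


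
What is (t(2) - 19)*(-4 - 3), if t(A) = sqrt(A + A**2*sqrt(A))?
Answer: 133 - 7*sqrt(2 + 4*sqrt(2)) ≈ 113.63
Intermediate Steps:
t(A) = sqrt(A + A**(5/2))
(t(2) - 19)*(-4 - 3) = (sqrt(2 + 2**(5/2)) - 19)*(-4 - 3) = (sqrt(2 + 4*sqrt(2)) - 19)*(-7) = (-19 + sqrt(2 + 4*sqrt(2)))*(-7) = 133 - 7*sqrt(2 + 4*sqrt(2))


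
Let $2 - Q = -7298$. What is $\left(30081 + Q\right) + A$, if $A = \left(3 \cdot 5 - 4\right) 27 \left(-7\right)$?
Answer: $35302$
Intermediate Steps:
$Q = 7300$ ($Q = 2 - -7298 = 2 + 7298 = 7300$)
$A = -2079$ ($A = \left(15 - 4\right) 27 \left(-7\right) = 11 \cdot 27 \left(-7\right) = 297 \left(-7\right) = -2079$)
$\left(30081 + Q\right) + A = \left(30081 + 7300\right) - 2079 = 37381 - 2079 = 35302$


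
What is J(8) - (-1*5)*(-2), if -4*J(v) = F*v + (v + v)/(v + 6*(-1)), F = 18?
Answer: -48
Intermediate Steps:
J(v) = -9*v/2 - v/(2*(-6 + v)) (J(v) = -(18*v + (v + v)/(v + 6*(-1)))/4 = -(18*v + (2*v)/(v - 6))/4 = -(18*v + (2*v)/(-6 + v))/4 = -(18*v + 2*v/(-6 + v))/4 = -9*v/2 - v/(2*(-6 + v)))
J(8) - (-1*5)*(-2) = (½)*8*(53 - 9*8)/(-6 + 8) - (-1*5)*(-2) = (½)*8*(53 - 72)/2 - (-5)*(-2) = (½)*8*(½)*(-19) - 1*10 = -38 - 10 = -48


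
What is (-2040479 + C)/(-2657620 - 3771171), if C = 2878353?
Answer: -837874/6428791 ≈ -0.13033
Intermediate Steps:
(-2040479 + C)/(-2657620 - 3771171) = (-2040479 + 2878353)/(-2657620 - 3771171) = 837874/(-6428791) = 837874*(-1/6428791) = -837874/6428791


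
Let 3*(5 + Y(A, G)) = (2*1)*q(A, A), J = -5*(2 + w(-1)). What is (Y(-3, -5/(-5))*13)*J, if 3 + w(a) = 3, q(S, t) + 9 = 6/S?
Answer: 4810/3 ≈ 1603.3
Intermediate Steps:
q(S, t) = -9 + 6/S
w(a) = 0 (w(a) = -3 + 3 = 0)
J = -10 (J = -5*(2 + 0) = -5*2 = -10)
Y(A, G) = -11 + 4/A (Y(A, G) = -5 + ((2*1)*(-9 + 6/A))/3 = -5 + (2*(-9 + 6/A))/3 = -5 + (-18 + 12/A)/3 = -5 + (-6 + 4/A) = -11 + 4/A)
(Y(-3, -5/(-5))*13)*J = ((-11 + 4/(-3))*13)*(-10) = ((-11 + 4*(-⅓))*13)*(-10) = ((-11 - 4/3)*13)*(-10) = -37/3*13*(-10) = -481/3*(-10) = 4810/3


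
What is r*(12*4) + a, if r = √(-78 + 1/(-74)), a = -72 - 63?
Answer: -135 + 24*I*√427202/37 ≈ -135.0 + 423.96*I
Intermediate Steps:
a = -135
r = I*√427202/74 (r = √(-78 - 1/74) = √(-5773/74) = I*√427202/74 ≈ 8.8325*I)
r*(12*4) + a = (I*√427202/74)*(12*4) - 135 = (I*√427202/74)*48 - 135 = 24*I*√427202/37 - 135 = -135 + 24*I*√427202/37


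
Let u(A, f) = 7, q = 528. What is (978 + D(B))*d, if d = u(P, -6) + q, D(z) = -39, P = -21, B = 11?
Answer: 502365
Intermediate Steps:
d = 535 (d = 7 + 528 = 535)
(978 + D(B))*d = (978 - 39)*535 = 939*535 = 502365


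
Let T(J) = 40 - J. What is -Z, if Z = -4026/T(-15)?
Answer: 366/5 ≈ 73.200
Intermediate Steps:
Z = -366/5 (Z = -4026/(40 - 1*(-15)) = -4026/(40 + 15) = -4026/55 = -4026*1/55 = -366/5 ≈ -73.200)
-Z = -1*(-366/5) = 366/5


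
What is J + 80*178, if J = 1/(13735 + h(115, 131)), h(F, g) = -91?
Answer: 194290561/13644 ≈ 14240.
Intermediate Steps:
J = 1/13644 (J = 1/(13735 - 91) = 1/13644 ≈ 7.3292e-5)
J + 80*178 = 1/13644 + 80*178 = 1/13644 + 14240 = 194290561/13644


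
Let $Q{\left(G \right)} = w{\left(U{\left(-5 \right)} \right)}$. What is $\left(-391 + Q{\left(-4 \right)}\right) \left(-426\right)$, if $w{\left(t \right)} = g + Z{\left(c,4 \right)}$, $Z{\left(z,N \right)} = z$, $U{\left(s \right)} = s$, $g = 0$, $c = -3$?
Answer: $167844$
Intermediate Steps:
$w{\left(t \right)} = -3$ ($w{\left(t \right)} = 0 - 3 = -3$)
$Q{\left(G \right)} = -3$
$\left(-391 + Q{\left(-4 \right)}\right) \left(-426\right) = \left(-391 - 3\right) \left(-426\right) = \left(-394\right) \left(-426\right) = 167844$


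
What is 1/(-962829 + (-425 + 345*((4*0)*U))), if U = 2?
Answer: -1/963254 ≈ -1.0381e-6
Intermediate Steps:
1/(-962829 + (-425 + 345*((4*0)*U))) = 1/(-962829 + (-425 + 345*((4*0)*2))) = 1/(-962829 + (-425 + 345*(0*2))) = 1/(-962829 + (-425 + 345*0)) = 1/(-962829 + (-425 + 0)) = 1/(-962829 - 425) = 1/(-963254) = -1/963254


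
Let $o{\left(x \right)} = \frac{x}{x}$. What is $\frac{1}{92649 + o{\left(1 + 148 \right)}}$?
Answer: $\frac{1}{92650} \approx 1.0793 \cdot 10^{-5}$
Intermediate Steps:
$o{\left(x \right)} = 1$
$\frac{1}{92649 + o{\left(1 + 148 \right)}} = \frac{1}{92649 + 1} = \frac{1}{92650}$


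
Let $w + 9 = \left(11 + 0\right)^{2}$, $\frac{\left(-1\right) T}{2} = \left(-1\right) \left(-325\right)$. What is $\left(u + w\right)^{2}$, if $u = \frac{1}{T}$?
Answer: $\frac{5299694401}{422500} \approx 12544.0$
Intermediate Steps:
$T = -650$ ($T = - 2 \left(\left(-1\right) \left(-325\right)\right) = \left(-2\right) 325 = -650$)
$w = 112$ ($w = -9 + \left(11 + 0\right)^{2} = -9 + 11^{2} = -9 + 121 = 112$)
$u = - \frac{1}{650}$ ($u = \frac{1}{-650} = - \frac{1}{650} \approx -0.0015385$)
$\left(u + w\right)^{2} = \left(- \frac{1}{650} + 112\right)^{2} = \left(\frac{72799}{650}\right)^{2} = \frac{5299694401}{422500}$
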